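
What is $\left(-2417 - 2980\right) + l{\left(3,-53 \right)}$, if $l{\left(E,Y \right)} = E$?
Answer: $-5394$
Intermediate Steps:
$\left(-2417 - 2980\right) + l{\left(3,-53 \right)} = \left(-2417 - 2980\right) + 3 = -5397 + 3 = -5394$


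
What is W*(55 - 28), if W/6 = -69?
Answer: -11178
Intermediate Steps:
W = -414 (W = 6*(-69) = -414)
W*(55 - 28) = -414*(55 - 28) = -414*27 = -11178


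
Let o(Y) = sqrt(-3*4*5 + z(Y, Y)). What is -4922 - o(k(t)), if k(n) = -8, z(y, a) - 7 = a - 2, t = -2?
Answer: -4922 - 3*I*sqrt(7) ≈ -4922.0 - 7.9373*I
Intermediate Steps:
z(y, a) = 5 + a (z(y, a) = 7 + (a - 2) = 7 + (-2 + a) = 5 + a)
o(Y) = sqrt(-55 + Y) (o(Y) = sqrt(-3*4*5 + (5 + Y)) = sqrt(-12*5 + (5 + Y)) = sqrt(-60 + (5 + Y)) = sqrt(-55 + Y))
-4922 - o(k(t)) = -4922 - sqrt(-55 - 8) = -4922 - sqrt(-63) = -4922 - 3*I*sqrt(7)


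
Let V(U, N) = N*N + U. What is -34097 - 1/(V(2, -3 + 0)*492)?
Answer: -184532965/5412 ≈ -34097.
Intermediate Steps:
V(U, N) = U + N**2 (V(U, N) = N**2 + U = U + N**2)
-34097 - 1/(V(2, -3 + 0)*492) = -34097 - 1/((2 + (-3 + 0)**2)*492) = -34097 - 1/((2 + (-3)**2)*492) = -34097 - 1/((2 + 9)*492) = -34097 - 1/(11*492) = -34097 - 1/5412 = -184532965/5412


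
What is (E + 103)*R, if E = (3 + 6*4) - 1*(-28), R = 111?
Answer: 17538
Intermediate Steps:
E = 55 (E = (3 + 24) + 28 = 27 + 28 = 55)
(E + 103)*R = (55 + 103)*111 = 158*111 = 17538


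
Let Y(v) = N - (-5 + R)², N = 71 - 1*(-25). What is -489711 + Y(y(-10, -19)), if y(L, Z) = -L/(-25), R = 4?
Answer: -489616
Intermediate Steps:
N = 96 (N = 71 + 25 = 96)
y(L, Z) = L/25 (y(L, Z) = -L*(-1/25) = L/25)
Y(v) = 95 (Y(v) = 96 - (-5 + 4)² = 96 - 1*(-1)² = 96 - 1*1 = 96 - 1 = 95)
-489711 + Y(y(-10, -19)) = -489711 + 95 = -489616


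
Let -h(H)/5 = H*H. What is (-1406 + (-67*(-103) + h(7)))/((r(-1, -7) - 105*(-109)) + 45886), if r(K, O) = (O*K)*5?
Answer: 875/9561 ≈ 0.091518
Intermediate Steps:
h(H) = -5*H**2 (h(H) = -5*H*H = -5*H**2)
r(K, O) = 5*K*O (r(K, O) = (K*O)*5 = 5*K*O)
(-1406 + (-67*(-103) + h(7)))/((r(-1, -7) - 105*(-109)) + 45886) = (-1406 + (-67*(-103) - 5*7**2))/((5*(-1)*(-7) - 105*(-109)) + 45886) = (-1406 + (6901 - 5*49))/((35 + 11445) + 45886) = (-1406 + (6901 - 245))/(11480 + 45886) = (-1406 + 6656)/57366 = 5250*(1/57366) = 875/9561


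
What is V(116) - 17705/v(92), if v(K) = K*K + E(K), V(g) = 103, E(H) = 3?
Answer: 854396/8467 ≈ 100.91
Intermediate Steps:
v(K) = 3 + K**2 (v(K) = K*K + 3 = K**2 + 3 = 3 + K**2)
V(116) - 17705/v(92) = 103 - 17705/(3 + 92**2) = 103 - 17705/(3 + 8464) = 103 - 17705/8467 = 854396/8467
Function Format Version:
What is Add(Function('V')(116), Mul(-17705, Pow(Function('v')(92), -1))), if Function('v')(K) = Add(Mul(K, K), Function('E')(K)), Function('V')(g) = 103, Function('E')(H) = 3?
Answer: Rational(854396, 8467) ≈ 100.91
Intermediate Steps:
Function('v')(K) = Add(3, Pow(K, 2)) (Function('v')(K) = Add(Mul(K, K), 3) = Add(Pow(K, 2), 3) = Add(3, Pow(K, 2)))
Add(Function('V')(116), Mul(-17705, Pow(Function('v')(92), -1))) = Add(103, Mul(-17705, Pow(Add(3, Pow(92, 2)), -1))) = Add(103, Mul(-17705, Pow(Add(3, 8464), -1))) = Add(103, Mul(-17705, Pow(8467, -1))) = Add(103, Mul(-17705, Rational(1, 8467))) = Add(103, Rational(-17705, 8467)) = Rational(854396, 8467)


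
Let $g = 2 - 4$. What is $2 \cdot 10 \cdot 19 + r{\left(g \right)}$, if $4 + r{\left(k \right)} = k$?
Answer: $374$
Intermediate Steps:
$g = -2$
$r{\left(k \right)} = -4 + k$
$2 \cdot 10 \cdot 19 + r{\left(g \right)} = 2 \cdot 10 \cdot 19 - 6 = 20 \cdot 19 - 6 = 380 - 6 = 374$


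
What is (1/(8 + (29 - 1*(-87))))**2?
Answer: 1/15376 ≈ 6.5036e-5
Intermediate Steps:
(1/(8 + (29 - 1*(-87))))**2 = (1/(8 + (29 + 87)))**2 = (1/(8 + 116))**2 = (1/124)**2 = 1/15376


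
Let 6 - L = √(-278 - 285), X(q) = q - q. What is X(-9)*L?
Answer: 0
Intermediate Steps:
X(q) = 0
L = 6 - I*√563 (L = 6 - √(-278 - 285) = 6 - √(-563) = 6 - I*√563 ≈ 6.0 - 23.728*I)
X(-9)*L = 0*(6 - I*√563) = 0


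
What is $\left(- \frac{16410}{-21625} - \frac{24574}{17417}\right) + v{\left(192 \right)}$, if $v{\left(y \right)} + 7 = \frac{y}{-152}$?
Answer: $- \frac{12759857589}{1431241975} \approx -8.9152$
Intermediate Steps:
$v{\left(y \right)} = -7 - \frac{y}{152}$ ($v{\left(y \right)} = -7 + \frac{y}{-152} = -7 + y \left(- \frac{1}{152}\right) = -7 - \frac{y}{152}$)
$\left(- \frac{16410}{-21625} - \frac{24574}{17417}\right) + v{\left(192 \right)} = \left(- \frac{16410}{-21625} - \frac{24574}{17417}\right) - \frac{157}{19} = \left(\left(-16410\right) \left(- \frac{1}{21625}\right) - \frac{24574}{17417}\right) - \frac{157}{19} = \left(\frac{3282}{4325} - \frac{24574}{17417}\right) - \frac{157}{19} = - \frac{49119956}{75328525} - \frac{157}{19} = - \frac{12759857589}{1431241975}$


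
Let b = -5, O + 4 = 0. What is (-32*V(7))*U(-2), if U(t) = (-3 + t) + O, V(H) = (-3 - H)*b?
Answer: 14400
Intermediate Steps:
O = -4 (O = -4 + 0 = -4)
V(H) = 15 + 5*H (V(H) = (-3 - H)*(-5) = 15 + 5*H)
U(t) = -7 + t (U(t) = (-3 + t) - 4 = -7 + t)
(-32*V(7))*U(-2) = (-32*(15 + 5*7))*(-7 - 2) = -32*(15 + 35)*(-9) = -32*50*(-9) = -1600*(-9) = 14400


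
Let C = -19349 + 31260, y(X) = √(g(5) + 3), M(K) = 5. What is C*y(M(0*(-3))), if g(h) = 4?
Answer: 11911*√7 ≈ 31514.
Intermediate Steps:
y(X) = √7 (y(X) = √(4 + 3) = √7)
C = 11911
C*y(M(0*(-3))) = 11911*√7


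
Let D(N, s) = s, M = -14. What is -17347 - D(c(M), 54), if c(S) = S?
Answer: -17401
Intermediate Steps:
-17347 - D(c(M), 54) = -17347 - 1*54 = -17347 - 54 = -17401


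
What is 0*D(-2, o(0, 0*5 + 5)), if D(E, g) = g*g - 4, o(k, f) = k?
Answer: 0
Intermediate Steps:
D(E, g) = -4 + g² (D(E, g) = g² - 4 = -4 + g²)
0*D(-2, o(0, 0*5 + 5)) = 0*(-4 + 0²) = 0*(-4 + 0) = 0*(-4) = 0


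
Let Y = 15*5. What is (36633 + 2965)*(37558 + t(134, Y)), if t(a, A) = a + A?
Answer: 1495497666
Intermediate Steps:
Y = 75
t(a, A) = A + a
(36633 + 2965)*(37558 + t(134, Y)) = (36633 + 2965)*(37558 + (75 + 134)) = 39598*(37558 + 209) = 39598*37767 = 1495497666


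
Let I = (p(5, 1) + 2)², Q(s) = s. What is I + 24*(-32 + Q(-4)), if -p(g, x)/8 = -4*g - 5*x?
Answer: 39940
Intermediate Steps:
p(g, x) = 32*g + 40*x (p(g, x) = -8*(-4*g - 5*x) = -8*(-5*x - 4*g) = 32*g + 40*x)
I = 40804 (I = ((32*5 + 40*1) + 2)² = ((160 + 40) + 2)² = (200 + 2)² = 202² = 40804)
I + 24*(-32 + Q(-4)) = 40804 + 24*(-32 - 4) = 40804 + 24*(-36) = 40804 - 864 = 39940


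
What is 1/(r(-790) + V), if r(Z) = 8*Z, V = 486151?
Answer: 1/479831 ≈ 2.0841e-6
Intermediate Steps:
1/(r(-790) + V) = 1/(8*(-790) + 486151) = 1/(-6320 + 486151) = 1/479831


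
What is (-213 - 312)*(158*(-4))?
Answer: 331800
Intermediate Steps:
(-213 - 312)*(158*(-4)) = -525*(-632) = 331800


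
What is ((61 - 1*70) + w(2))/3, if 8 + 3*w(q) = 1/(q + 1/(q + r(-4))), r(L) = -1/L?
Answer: -761/198 ≈ -3.8434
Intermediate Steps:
w(q) = -8/3 + 1/(3*(q + 1/(¼ + q))) (w(q) = -8/3 + 1/(3*(q + 1/(q - 1/(-4)))) = -8/3 + 1/(3*(q + 1/(q - 1*(-¼)))) = -8/3 + 1/(3*(q + 1/(q + ¼))) = -8/3 + 1/(3*(q + 1/(¼ + q))))
((61 - 1*70) + w(2))/3 = ((61 - 1*70) + (-31 - 32*2² - 4*2)/(3*(4 + 2 + 4*2²)))/3 = ((61 - 70) + (-31 - 32*4 - 8)/(3*(4 + 2 + 4*4)))/3 = (-9 + (-31 - 128 - 8)/(3*(4 + 2 + 16)))/3 = (-9 + (⅓)*(-167)/22)/3 = (-9 + (⅓)*(1/22)*(-167))/3 = (-9 - 167/66)/3 = (⅓)*(-761/66) = -761/198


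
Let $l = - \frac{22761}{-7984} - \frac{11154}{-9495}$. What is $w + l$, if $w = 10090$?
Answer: $\frac{255069565477}{25269360} \approx 10094.0$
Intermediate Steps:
$l = \frac{101723077}{25269360}$ ($l = \left(-22761\right) \left(- \frac{1}{7984}\right) - - \frac{3718}{3165} = \frac{22761}{7984} + \frac{3718}{3165} = \frac{101723077}{25269360} \approx 4.0256$)
$w + l = 10090 + \frac{101723077}{25269360} = \frac{255069565477}{25269360}$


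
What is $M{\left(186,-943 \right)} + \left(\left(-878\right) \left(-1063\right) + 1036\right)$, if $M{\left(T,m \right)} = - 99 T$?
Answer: $915936$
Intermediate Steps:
$M{\left(186,-943 \right)} + \left(\left(-878\right) \left(-1063\right) + 1036\right) = \left(-99\right) 186 + \left(\left(-878\right) \left(-1063\right) + 1036\right) = -18414 + \left(933314 + 1036\right) = -18414 + 934350 = 915936$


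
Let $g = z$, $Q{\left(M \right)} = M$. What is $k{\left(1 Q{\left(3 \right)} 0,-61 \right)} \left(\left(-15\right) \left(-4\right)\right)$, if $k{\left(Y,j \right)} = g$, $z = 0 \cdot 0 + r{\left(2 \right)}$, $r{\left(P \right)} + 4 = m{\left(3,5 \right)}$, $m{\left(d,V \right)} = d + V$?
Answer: $240$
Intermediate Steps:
$m{\left(d,V \right)} = V + d$
$r{\left(P \right)} = 4$ ($r{\left(P \right)} = -4 + \left(5 + 3\right) = -4 + 8 = 4$)
$z = 4$ ($z = 0 \cdot 0 + 4 = 0 + 4 = 4$)
$g = 4$
$k{\left(Y,j \right)} = 4$
$k{\left(1 Q{\left(3 \right)} 0,-61 \right)} \left(\left(-15\right) \left(-4\right)\right) = 4 \left(\left(-15\right) \left(-4\right)\right) = 4 \cdot 60 = 240$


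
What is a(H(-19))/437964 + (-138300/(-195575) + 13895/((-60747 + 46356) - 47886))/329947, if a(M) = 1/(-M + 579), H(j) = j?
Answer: 20640494438636075/14033420564617462990488 ≈ 1.4708e-6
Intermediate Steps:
a(M) = 1/(579 - M)
a(H(-19))/437964 + (-138300/(-195575) + 13895/((-60747 + 46356) - 47886))/329947 = -1/(-579 - 19)/437964 + (-138300/(-195575) + 13895/((-60747 + 46356) - 47886))/329947 = -1/(-598)*(1/437964) + (-138300*(-1/195575) + 13895/(-14391 - 47886))*(1/329947) = -1*(-1/598)*(1/437964) + (5532/7823 + 13895/(-62277))*(1/329947) = (1/598)*(1/437964) + (5532/7823 + 13895*(-1/62277))*(1/329947) = 1/261902472 + (5532/7823 - 13895/62277)*(1/329947) = 1/261902472 + (235815779/487192971)*(1/329947) = 1/261902472 + 235815779/160747859202537 = 20640494438636075/14033420564617462990488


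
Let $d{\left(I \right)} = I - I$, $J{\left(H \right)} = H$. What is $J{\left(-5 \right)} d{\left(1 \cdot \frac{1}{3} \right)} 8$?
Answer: $0$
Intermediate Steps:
$d{\left(I \right)} = 0$
$J{\left(-5 \right)} d{\left(1 \cdot \frac{1}{3} \right)} 8 = \left(-5\right) 0 \cdot 8 = 0 \cdot 8 = 0$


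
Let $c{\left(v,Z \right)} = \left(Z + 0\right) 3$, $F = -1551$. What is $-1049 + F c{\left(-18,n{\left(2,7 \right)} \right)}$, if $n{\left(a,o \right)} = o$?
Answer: $-33620$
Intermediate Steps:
$c{\left(v,Z \right)} = 3 Z$ ($c{\left(v,Z \right)} = Z 3 = 3 Z$)
$-1049 + F c{\left(-18,n{\left(2,7 \right)} \right)} = -1049 - 1551 \cdot 3 \cdot 7 = -1049 - 32571 = -33620$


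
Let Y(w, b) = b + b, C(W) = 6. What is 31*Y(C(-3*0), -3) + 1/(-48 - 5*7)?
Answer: -15439/83 ≈ -186.01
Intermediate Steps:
Y(w, b) = 2*b
31*Y(C(-3*0), -3) + 1/(-48 - 5*7) = 31*(2*(-3)) + 1/(-48 - 5*7) = 31*(-6) + 1/(-48 - 35) = -186 + 1/(-83) = -186 - 1/83 = -15439/83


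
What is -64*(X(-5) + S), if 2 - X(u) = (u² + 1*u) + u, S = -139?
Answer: 9728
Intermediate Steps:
X(u) = 2 - u² - 2*u (X(u) = 2 - ((u² + 1*u) + u) = 2 - ((u² + u) + u) = 2 - ((u + u²) + u) = 2 - (u² + 2*u) = 2 + (-u² - 2*u) = 2 - u² - 2*u)
-64*(X(-5) + S) = -64*((2 - 1*(-5)² - 2*(-5)) - 139) = -64*((2 - 1*25 + 10) - 139) = -64*((2 - 25 + 10) - 139) = -64*(-13 - 139) = -64*(-152) = 9728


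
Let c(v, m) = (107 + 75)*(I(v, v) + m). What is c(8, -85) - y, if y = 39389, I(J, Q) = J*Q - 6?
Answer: -44303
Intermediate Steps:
I(J, Q) = -6 + J*Q
c(v, m) = -1092 + 182*m + 182*v² (c(v, m) = (107 + 75)*((-6 + v*v) + m) = 182*((-6 + v²) + m) = 182*(-6 + m + v²) = -1092 + 182*m + 182*v²)
c(8, -85) - y = (-1092 + 182*(-85) + 182*8²) - 1*39389 = (-1092 - 15470 + 182*64) - 39389 = (-1092 - 15470 + 11648) - 39389 = -4914 - 39389 = -44303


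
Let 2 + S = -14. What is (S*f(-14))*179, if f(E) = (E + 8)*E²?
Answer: 3368064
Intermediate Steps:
S = -16 (S = -2 - 14 = -16)
f(E) = E²*(8 + E) (f(E) = (8 + E)*E² = E²*(8 + E))
(S*f(-14))*179 = -16*(-14)²*(8 - 14)*179 = -3136*(-6)*179 = -16*(-1176)*179 = 18816*179 = 3368064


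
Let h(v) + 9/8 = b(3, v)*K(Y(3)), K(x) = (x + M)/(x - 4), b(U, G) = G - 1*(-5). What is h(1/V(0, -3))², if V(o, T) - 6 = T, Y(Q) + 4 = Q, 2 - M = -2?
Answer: 29929/1600 ≈ 18.706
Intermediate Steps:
M = 4 (M = 2 - 1*(-2) = 2 + 2 = 4)
Y(Q) = -4 + Q
b(U, G) = 5 + G (b(U, G) = G + 5 = 5 + G)
K(x) = (4 + x)/(-4 + x) (K(x) = (x + 4)/(x - 4) = (4 + x)/(-4 + x))
V(o, T) = 6 + T
h(v) = -33/8 - 3*v/5 (h(v) = -9/8 + (5 + v)*((4 + (-4 + 3))/(-4 + (-4 + 3))) = -9/8 + (5 + v)*((4 - 1)/(-4 - 1)) = -9/8 + (5 + v)*(3/(-5)) = -9/8 + (5 + v)*(-⅕*3) = -9/8 + (5 + v)*(-⅗) = -9/8 + (-3 - 3*v/5) = -33/8 - 3*v/5)
h(1/V(0, -3))² = (-33/8 - 3/(5*(6 - 3)))² = (-33/8 - ⅗/3)² = (-33/8 - ⅗*⅓)² = (-33/8 - ⅕)² = (-173/40)² = 29929/1600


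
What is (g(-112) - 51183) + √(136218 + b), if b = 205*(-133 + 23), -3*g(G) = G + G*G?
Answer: -55327 + 2*√28417 ≈ -54990.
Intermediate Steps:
g(G) = -G/3 - G²/3 (g(G) = -(G + G*G)/3 = -(G + G²)/3 = -G/3 - G²/3)
b = -22550 (b = 205*(-110) = -22550)
(g(-112) - 51183) + √(136218 + b) = (-⅓*(-112)*(1 - 112) - 51183) + √(136218 - 22550) = (-⅓*(-112)*(-111) - 51183) + √113668 = (-4144 - 51183) + 2*√28417 = -55327 + 2*√28417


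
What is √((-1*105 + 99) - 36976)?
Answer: 41*I*√22 ≈ 192.31*I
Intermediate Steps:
√((-1*105 + 99) - 36976) = √((-105 + 99) - 36976) = √(-6 - 36976) = √(-36982) = 41*I*√22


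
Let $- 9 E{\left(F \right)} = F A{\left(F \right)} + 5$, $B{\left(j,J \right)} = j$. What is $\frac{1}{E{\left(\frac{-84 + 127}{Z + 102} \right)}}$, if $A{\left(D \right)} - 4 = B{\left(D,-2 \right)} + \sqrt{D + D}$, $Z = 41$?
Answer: $- \frac{3947372715}{2756396183} + \frac{2637921 \sqrt{12298}}{5512792366} \approx -1.379$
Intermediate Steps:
$A{\left(D \right)} = 4 + D + \sqrt{2} \sqrt{D}$ ($A{\left(D \right)} = 4 + \left(D + \sqrt{D + D}\right) = 4 + \left(D + \sqrt{2 D}\right) = 4 + \left(D + \sqrt{2} \sqrt{D}\right) = 4 + D + \sqrt{2} \sqrt{D}$)
$E{\left(F \right)} = - \frac{5}{9} - \frac{F \left(4 + F + \sqrt{2} \sqrt{F}\right)}{9}$ ($E{\left(F \right)} = - \frac{F \left(4 + F + \sqrt{2} \sqrt{F}\right) + 5}{9} = - \frac{5 + F \left(4 + F + \sqrt{2} \sqrt{F}\right)}{9} = - \frac{5}{9} - \frac{F \left(4 + F + \sqrt{2} \sqrt{F}\right)}{9}$)
$\frac{1}{E{\left(\frac{-84 + 127}{Z + 102} \right)}} = \frac{1}{- \frac{5}{9} - \frac{\frac{-84 + 127}{41 + 102} \left(4 + \frac{-84 + 127}{41 + 102} + \sqrt{2} \sqrt{\frac{-84 + 127}{41 + 102}}\right)}{9}} = \frac{1}{- \frac{5}{9} - \frac{\frac{43}{143} \left(4 + \frac{43}{143} + \sqrt{2} \sqrt{\frac{43}{143}}\right)}{9}} = \frac{1}{- \frac{5}{9} - \frac{43 \cdot \frac{1}{143} \left(4 + 43 \cdot \frac{1}{143} + \sqrt{2} \sqrt{43 \cdot \frac{1}{143}}\right)}{9}} = \frac{1}{- \frac{5}{9} - \frac{43 \left(4 + \frac{43}{143} + \sqrt{2} \sqrt{\frac{43}{143}}\right)}{1287}} = \frac{1}{- \frac{5}{9} - \frac{43 \left(4 + \frac{43}{143} + \sqrt{2} \frac{\sqrt{6149}}{143}\right)}{1287}} = \frac{1}{- \frac{5}{9} - \frac{43 \left(4 + \frac{43}{143} + \frac{\sqrt{12298}}{143}\right)}{1287}} = \frac{1}{- \frac{5}{9} - \frac{43 \left(\frac{615}{143} + \frac{\sqrt{12298}}{143}\right)}{1287}} = \frac{1}{- \frac{5}{9} - \left(\frac{8815}{61347} + \frac{43 \sqrt{12298}}{184041}\right)} = \frac{1}{- \frac{128690}{184041} - \frac{43 \sqrt{12298}}{184041}}$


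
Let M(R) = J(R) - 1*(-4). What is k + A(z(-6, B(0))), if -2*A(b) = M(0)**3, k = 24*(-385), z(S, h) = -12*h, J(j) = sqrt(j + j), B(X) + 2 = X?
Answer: -9272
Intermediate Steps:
B(X) = -2 + X
J(j) = sqrt(2)*sqrt(j) (J(j) = sqrt(2*j) = sqrt(2)*sqrt(j))
M(R) = 4 + sqrt(2)*sqrt(R) (M(R) = sqrt(2)*sqrt(R) - 1*(-4) = sqrt(2)*sqrt(R) + 4 = 4 + sqrt(2)*sqrt(R))
k = -9240
A(b) = -32 (A(b) = -(4 + sqrt(2)*sqrt(0))**3/2 = -(4 + sqrt(2)*0)**3/2 = -(4 + 0)**3/2 = -1/2*4**3 = -1/2*64 = -32)
k + A(z(-6, B(0))) = -9240 - 32 = -9272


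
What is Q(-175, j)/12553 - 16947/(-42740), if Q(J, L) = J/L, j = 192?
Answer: 10209443293/25752730560 ≈ 0.39644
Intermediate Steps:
Q(-175, j)/12553 - 16947/(-42740) = -175/192/12553 - 16947/(-42740) = -175*1/192*(1/12553) - 16947*(-1/42740) = -175/192*1/12553 + 16947/42740 = -175/2410176 + 16947/42740 = 10209443293/25752730560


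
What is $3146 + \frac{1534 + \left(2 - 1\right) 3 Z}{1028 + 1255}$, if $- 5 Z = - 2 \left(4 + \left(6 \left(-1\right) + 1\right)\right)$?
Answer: $\frac{35919254}{11415} \approx 3146.7$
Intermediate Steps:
$Z = - \frac{2}{5}$ ($Z = - \frac{\left(-2\right) \left(4 + \left(6 \left(-1\right) + 1\right)\right)}{5} = - \frac{\left(-2\right) \left(4 + \left(-6 + 1\right)\right)}{5} = - \frac{\left(-2\right) \left(4 - 5\right)}{5} = - \frac{\left(-2\right) \left(-1\right)}{5} = \left(- \frac{1}{5}\right) 2 = - \frac{2}{5} \approx -0.4$)
$3146 + \frac{1534 + \left(2 - 1\right) 3 Z}{1028 + 1255} = 3146 + \frac{1534 + \left(2 - 1\right) 3 \left(- \frac{2}{5}\right)}{1028 + 1255} = 3146 + \frac{1534 + 1 \cdot 3 \left(- \frac{2}{5}\right)}{2283} = 3146 + \left(1534 + 3 \left(- \frac{2}{5}\right)\right) \frac{1}{2283} = 3146 + \left(1534 - \frac{6}{5}\right) \frac{1}{2283} = 3146 + \frac{7664}{5} \cdot \frac{1}{2283} = 3146 + \frac{7664}{11415} = \frac{35919254}{11415}$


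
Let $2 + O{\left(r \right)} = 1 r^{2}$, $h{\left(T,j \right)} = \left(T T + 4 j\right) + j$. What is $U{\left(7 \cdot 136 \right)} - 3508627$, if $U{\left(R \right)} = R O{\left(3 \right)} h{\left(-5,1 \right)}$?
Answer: $-3308707$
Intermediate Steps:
$h{\left(T,j \right)} = T^{2} + 5 j$ ($h{\left(T,j \right)} = \left(T^{2} + 4 j\right) + j = T^{2} + 5 j$)
$O{\left(r \right)} = -2 + r^{2}$ ($O{\left(r \right)} = -2 + 1 r^{2} = -2 + r^{2}$)
$U{\left(R \right)} = 210 R$ ($U{\left(R \right)} = R \left(-2 + 3^{2}\right) \left(\left(-5\right)^{2} + 5 \cdot 1\right) = R \left(-2 + 9\right) \left(25 + 5\right) = R 7 \cdot 30 = 7 R 30 = 210 R$)
$U{\left(7 \cdot 136 \right)} - 3508627 = 210 \cdot 7 \cdot 136 - 3508627 = 210 \cdot 952 - 3508627 = 199920 - 3508627 = -3308707$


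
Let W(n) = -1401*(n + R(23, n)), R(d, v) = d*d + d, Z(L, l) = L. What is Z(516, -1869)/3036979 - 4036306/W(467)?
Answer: 12258913210978/4335648923001 ≈ 2.8275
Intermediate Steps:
R(d, v) = d + d² (R(d, v) = d² + d = d + d²)
W(n) = -773352 - 1401*n (W(n) = -1401*(n + 23*(1 + 23)) = -1401*(n + 23*24) = -1401*(n + 552) = -1401*(552 + n) = -773352 - 1401*n)
Z(516, -1869)/3036979 - 4036306/W(467) = 516/3036979 - 4036306/(-773352 - 1401*467) = 516*(1/3036979) - 4036306/(-773352 - 654267) = 516/3036979 - 4036306/(-1427619) = 516/3036979 - 4036306*(-1/1427619) = 516/3036979 + 4036306/1427619 = 12258913210978/4335648923001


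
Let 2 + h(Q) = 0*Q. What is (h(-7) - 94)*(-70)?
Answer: 6720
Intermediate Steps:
h(Q) = -2 (h(Q) = -2 + 0*Q = -2 + 0 = -2)
(h(-7) - 94)*(-70) = (-2 - 94)*(-70) = -96*(-70) = 6720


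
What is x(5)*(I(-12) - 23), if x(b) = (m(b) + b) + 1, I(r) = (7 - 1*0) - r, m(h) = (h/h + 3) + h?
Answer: -60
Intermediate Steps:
m(h) = 4 + h (m(h) = (1 + 3) + h = 4 + h)
I(r) = 7 - r (I(r) = (7 + 0) - r = 7 - r)
x(b) = 5 + 2*b (x(b) = ((4 + b) + b) + 1 = (4 + 2*b) + 1 = 5 + 2*b)
x(5)*(I(-12) - 23) = (5 + 2*5)*((7 - 1*(-12)) - 23) = (5 + 10)*((7 + 12) - 23) = 15*(19 - 23) = 15*(-4) = -60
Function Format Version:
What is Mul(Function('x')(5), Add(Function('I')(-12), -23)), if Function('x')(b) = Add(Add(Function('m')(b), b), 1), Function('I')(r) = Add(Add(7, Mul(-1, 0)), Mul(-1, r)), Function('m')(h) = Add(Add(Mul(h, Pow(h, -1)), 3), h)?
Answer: -60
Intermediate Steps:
Function('m')(h) = Add(4, h) (Function('m')(h) = Add(Add(1, 3), h) = Add(4, h))
Function('I')(r) = Add(7, Mul(-1, r)) (Function('I')(r) = Add(Add(7, 0), Mul(-1, r)) = Add(7, Mul(-1, r)))
Function('x')(b) = Add(5, Mul(2, b)) (Function('x')(b) = Add(Add(Add(4, b), b), 1) = Add(Add(4, Mul(2, b)), 1) = Add(5, Mul(2, b)))
Mul(Function('x')(5), Add(Function('I')(-12), -23)) = Mul(Add(5, Mul(2, 5)), Add(Add(7, Mul(-1, -12)), -23)) = Mul(Add(5, 10), Add(Add(7, 12), -23)) = Mul(15, Add(19, -23)) = Mul(15, -4) = -60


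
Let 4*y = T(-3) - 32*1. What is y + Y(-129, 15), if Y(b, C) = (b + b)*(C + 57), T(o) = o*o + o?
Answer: -37165/2 ≈ -18583.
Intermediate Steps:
T(o) = o + o**2 (T(o) = o**2 + o = o + o**2)
Y(b, C) = 2*b*(57 + C) (Y(b, C) = (2*b)*(57 + C) = 2*b*(57 + C))
y = -13/2 (y = (-3*(1 - 3) - 32*1)/4 = (-3*(-2) - 32)/4 = (6 - 32)/4 = (1/4)*(-26) = -13/2 ≈ -6.5000)
y + Y(-129, 15) = -13/2 + 2*(-129)*(57 + 15) = -13/2 + 2*(-129)*72 = -13/2 - 18576 = -37165/2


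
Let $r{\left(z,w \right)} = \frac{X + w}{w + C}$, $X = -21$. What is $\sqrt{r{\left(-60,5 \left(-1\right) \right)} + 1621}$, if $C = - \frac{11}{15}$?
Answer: $\frac{\sqrt{3005614}}{43} \approx 40.318$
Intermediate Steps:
$C = - \frac{11}{15}$ ($C = \left(-11\right) \frac{1}{15} = - \frac{11}{15} \approx -0.73333$)
$r{\left(z,w \right)} = \frac{-21 + w}{- \frac{11}{15} + w}$ ($r{\left(z,w \right)} = \frac{-21 + w}{w - \frac{11}{15}} = \frac{-21 + w}{- \frac{11}{15} + w}$)
$\sqrt{r{\left(-60,5 \left(-1\right) \right)} + 1621} = \sqrt{\frac{15 \left(-21 + 5 \left(-1\right)\right)}{-11 + 15 \cdot 5 \left(-1\right)} + 1621} = \sqrt{\frac{15 \left(-21 - 5\right)}{-11 + 15 \left(-5\right)} + 1621} = \sqrt{15 \frac{1}{-11 - 75} \left(-26\right) + 1621} = \sqrt{15 \frac{1}{-86} \left(-26\right) + 1621} = \sqrt{15 \left(- \frac{1}{86}\right) \left(-26\right) + 1621} = \sqrt{\frac{195}{43} + 1621} = \sqrt{\frac{69898}{43}} = \frac{\sqrt{3005614}}{43}$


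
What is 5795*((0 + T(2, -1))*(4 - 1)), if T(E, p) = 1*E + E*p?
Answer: 0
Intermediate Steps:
T(E, p) = E + E*p
5795*((0 + T(2, -1))*(4 - 1)) = 5795*((0 + 2*(1 - 1))*(4 - 1)) = 5795*((0 + 2*0)*3) = 5795*((0 + 0)*3) = 5795*(0*3) = 5795*0 = 0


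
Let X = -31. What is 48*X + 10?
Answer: -1478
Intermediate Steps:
48*X + 10 = 48*(-31) + 10 = -1488 + 10 = -1478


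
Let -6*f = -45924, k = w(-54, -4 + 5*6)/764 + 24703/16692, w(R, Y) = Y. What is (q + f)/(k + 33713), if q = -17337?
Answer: -30871069476/107487669407 ≈ -0.28721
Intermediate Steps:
k = 4826771/3188172 (k = (-4 + 5*6)/764 + 24703/16692 = (-4 + 30)*(1/764) + 24703*(1/16692) = 26*(1/764) + 24703/16692 = 13/382 + 24703/16692 = 4826771/3188172 ≈ 1.5140)
f = 7654 (f = -1/6*(-45924) = 7654)
(q + f)/(k + 33713) = (-17337 + 7654)/(4826771/3188172 + 33713) = -9683/107487669407/3188172 = -9683*3188172/107487669407 = -30871069476/107487669407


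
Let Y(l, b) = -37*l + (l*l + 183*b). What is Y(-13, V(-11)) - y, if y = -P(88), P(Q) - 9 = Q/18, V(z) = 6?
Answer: 15857/9 ≈ 1761.9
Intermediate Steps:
P(Q) = 9 + Q/18
Y(l, b) = l² - 37*l + 183*b (Y(l, b) = -37*l + (l² + 183*b) = l² - 37*l + 183*b)
y = -125/9 (y = -(9 + (1/18)*88) = -(9 + 44/9) = -1*125/9 = -125/9 ≈ -13.889)
Y(-13, V(-11)) - y = ((-13)² - 37*(-13) + 183*6) - 1*(-125/9) = (169 + 481 + 1098) + 125/9 = 1748 + 125/9 = 15857/9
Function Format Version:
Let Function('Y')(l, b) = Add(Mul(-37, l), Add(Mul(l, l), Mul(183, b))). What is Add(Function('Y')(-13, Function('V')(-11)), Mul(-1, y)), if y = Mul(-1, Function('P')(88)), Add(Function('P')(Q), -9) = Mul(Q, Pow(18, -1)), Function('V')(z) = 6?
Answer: Rational(15857, 9) ≈ 1761.9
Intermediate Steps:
Function('P')(Q) = Add(9, Mul(Rational(1, 18), Q)) (Function('P')(Q) = Add(9, Mul(Q, Pow(18, -1))) = Add(9, Mul(Q, Rational(1, 18))) = Add(9, Mul(Rational(1, 18), Q)))
Function('Y')(l, b) = Add(Pow(l, 2), Mul(-37, l), Mul(183, b)) (Function('Y')(l, b) = Add(Mul(-37, l), Add(Pow(l, 2), Mul(183, b))) = Add(Pow(l, 2), Mul(-37, l), Mul(183, b)))
y = Rational(-125, 9) (y = Mul(-1, Add(9, Mul(Rational(1, 18), 88))) = Mul(-1, Add(9, Rational(44, 9))) = Mul(-1, Rational(125, 9)) = Rational(-125, 9) ≈ -13.889)
Add(Function('Y')(-13, Function('V')(-11)), Mul(-1, y)) = Add(Add(Pow(-13, 2), Mul(-37, -13), Mul(183, 6)), Mul(-1, Rational(-125, 9))) = Add(Add(169, 481, 1098), Rational(125, 9)) = Add(1748, Rational(125, 9)) = Rational(15857, 9)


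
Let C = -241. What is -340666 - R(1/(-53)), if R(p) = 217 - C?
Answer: -341124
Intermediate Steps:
R(p) = 458 (R(p) = 217 - 1*(-241) = 217 + 241 = 458)
-340666 - R(1/(-53)) = -340666 - 1*458 = -340666 - 458 = -341124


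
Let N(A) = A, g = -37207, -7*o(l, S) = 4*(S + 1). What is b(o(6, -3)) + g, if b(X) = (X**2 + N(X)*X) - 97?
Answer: -1827768/49 ≈ -37301.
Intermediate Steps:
o(l, S) = -4/7 - 4*S/7 (o(l, S) = -4*(S + 1)/7 = -4*(1 + S)/7 = -(4 + 4*S)/7 = -4/7 - 4*S/7)
b(X) = -97 + 2*X**2 (b(X) = (X**2 + X*X) - 97 = (X**2 + X**2) - 97 = 2*X**2 - 97 = -97 + 2*X**2)
b(o(6, -3)) + g = (-97 + 2*(-4/7 - 4/7*(-3))**2) - 37207 = (-97 + 2*(-4/7 + 12/7)**2) - 37207 = (-97 + 2*(8/7)**2) - 37207 = (-97 + 2*(64/49)) - 37207 = (-97 + 128/49) - 37207 = -4625/49 - 37207 = -1827768/49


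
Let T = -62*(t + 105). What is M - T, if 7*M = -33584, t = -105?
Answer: -33584/7 ≈ -4797.7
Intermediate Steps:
M = -33584/7 (M = (⅐)*(-33584) = -33584/7 ≈ -4797.7)
T = 0 (T = -62*(-105 + 105) = -62*0 = 0)
M - T = -33584/7 - 1*0 = -33584/7 + 0 = -33584/7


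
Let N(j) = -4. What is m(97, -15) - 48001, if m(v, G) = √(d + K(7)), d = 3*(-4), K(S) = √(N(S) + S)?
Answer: -48001 + I*√(12 - √3) ≈ -48001.0 + 3.2044*I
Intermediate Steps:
K(S) = √(-4 + S)
d = -12
m(v, G) = √(-12 + √3) (m(v, G) = √(-12 + √(-4 + 7)) = √(-12 + √3))
m(97, -15) - 48001 = √(-12 + √3) - 48001 = -48001 + √(-12 + √3)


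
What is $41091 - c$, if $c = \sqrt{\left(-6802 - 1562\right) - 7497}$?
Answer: $41091 - i \sqrt{15861} \approx 41091.0 - 125.94 i$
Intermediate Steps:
$c = i \sqrt{15861}$ ($c = \sqrt{\left(-6802 - 1562\right) - 7497} = \sqrt{-8364 - 7497} = \sqrt{-15861} = i \sqrt{15861} \approx 125.94 i$)
$41091 - c = 41091 - i \sqrt{15861}$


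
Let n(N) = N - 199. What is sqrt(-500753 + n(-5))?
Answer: I*sqrt(500957) ≈ 707.78*I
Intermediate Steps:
n(N) = -199 + N
sqrt(-500753 + n(-5)) = sqrt(-500753 + (-199 - 5)) = sqrt(-500753 - 204) = sqrt(-500957) = I*sqrt(500957)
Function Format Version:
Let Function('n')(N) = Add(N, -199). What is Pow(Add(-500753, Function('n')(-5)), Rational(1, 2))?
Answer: Mul(I, Pow(500957, Rational(1, 2))) ≈ Mul(707.78, I)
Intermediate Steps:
Function('n')(N) = Add(-199, N)
Pow(Add(-500753, Function('n')(-5)), Rational(1, 2)) = Pow(Add(-500753, Add(-199, -5)), Rational(1, 2)) = Pow(Add(-500753, -204), Rational(1, 2)) = Pow(-500957, Rational(1, 2)) = Mul(I, Pow(500957, Rational(1, 2)))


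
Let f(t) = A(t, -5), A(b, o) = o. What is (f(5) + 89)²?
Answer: 7056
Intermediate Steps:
f(t) = -5
(f(5) + 89)² = (-5 + 89)² = 84² = 7056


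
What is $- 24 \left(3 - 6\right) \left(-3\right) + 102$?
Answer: $-114$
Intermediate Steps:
$- 24 \left(3 - 6\right) \left(-3\right) + 102 = - 24 \left(\left(-3\right) \left(-3\right)\right) + 102 = \left(-24\right) 9 + 102 = -216 + 102 = -114$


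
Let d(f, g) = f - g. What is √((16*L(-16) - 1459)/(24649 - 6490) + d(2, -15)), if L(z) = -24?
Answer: 2*√1393067685/18159 ≈ 4.1108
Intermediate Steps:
√((16*L(-16) - 1459)/(24649 - 6490) + d(2, -15)) = √((16*(-24) - 1459)/(24649 - 6490) + (2 - 1*(-15))) = √((-384 - 1459)/18159 + (2 + 15)) = √(-1843*1/18159 + 17) = √(-1843/18159 + 17) = √(306860/18159) = 2*√1393067685/18159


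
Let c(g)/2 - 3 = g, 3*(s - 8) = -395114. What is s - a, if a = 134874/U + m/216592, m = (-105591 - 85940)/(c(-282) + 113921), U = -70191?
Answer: -75655823557476594185/574478681609712 ≈ -1.3169e+5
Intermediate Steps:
s = -395090/3 (s = 8 + (⅓)*(-395114) = 8 - 395114/3 = -395090/3 ≈ -1.3170e+5)
c(g) = 6 + 2*g
m = -191531/113363 (m = (-105591 - 85940)/((6 + 2*(-282)) + 113921) = -191531/((6 - 564) + 113921) = -191531/(-558 + 113921) = -191531/113363 ≈ -1.6895)
a = -367960527925725/191492893869904 (a = 134874/(-70191) - 191531/113363/216592 = 134874*(-1/70191) - 191531/113363*1/216592 = -14986/7799 - 191531/24553518896 = -367960527925725/191492893869904 ≈ -1.9215)
s - a = -395090/3 - 1*(-367960527925725/191492893869904) = -395090/3 + 367960527925725/191492893869904 = -75655823557476594185/574478681609712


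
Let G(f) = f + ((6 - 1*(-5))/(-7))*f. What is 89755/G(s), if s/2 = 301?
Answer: -89755/344 ≈ -260.92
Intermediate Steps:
s = 602 (s = 2*301 = 602)
G(f) = -4*f/7 (G(f) = f + ((6 + 5)*(-⅐))*f = f + (11*(-⅐))*f = f - 11*f/7 = -4*f/7)
89755/G(s) = 89755/((-4/7*602)) = 89755/(-344) = 89755*(-1/344) = -89755/344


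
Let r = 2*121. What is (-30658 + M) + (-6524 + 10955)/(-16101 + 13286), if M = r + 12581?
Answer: -50209956/2815 ≈ -17837.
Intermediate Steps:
r = 242
M = 12823 (M = 242 + 12581 = 12823)
(-30658 + M) + (-6524 + 10955)/(-16101 + 13286) = (-30658 + 12823) + (-6524 + 10955)/(-16101 + 13286) = -17835 + 4431/(-2815) = -17835 + 4431*(-1/2815) = -17835 - 4431/2815 = -50209956/2815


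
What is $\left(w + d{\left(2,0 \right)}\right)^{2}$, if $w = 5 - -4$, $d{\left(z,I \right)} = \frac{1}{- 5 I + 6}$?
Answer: $\frac{3025}{36} \approx 84.028$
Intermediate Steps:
$d{\left(z,I \right)} = \frac{1}{6 - 5 I}$
$w = 9$ ($w = 5 + 4 = 9$)
$\left(w + d{\left(2,0 \right)}\right)^{2} = \left(9 - \frac{1}{-6 + 5 \cdot 0}\right)^{2} = \left(9 - \frac{1}{-6 + 0}\right)^{2} = \left(9 - \frac{1}{-6}\right)^{2} = \left(9 - - \frac{1}{6}\right)^{2} = \left(9 + \frac{1}{6}\right)^{2} = \left(\frac{55}{6}\right)^{2} = \frac{3025}{36}$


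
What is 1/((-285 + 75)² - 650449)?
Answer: -1/606349 ≈ -1.6492e-6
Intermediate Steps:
1/((-285 + 75)² - 650449) = 1/((-210)² - 650449) = 1/(44100 - 650449) = 1/(-606349) = -1/606349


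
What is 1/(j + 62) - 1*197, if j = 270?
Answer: -65403/332 ≈ -197.00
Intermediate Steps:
1/(j + 62) - 1*197 = 1/(270 + 62) - 1*197 = 1/332 - 197 = -65403/332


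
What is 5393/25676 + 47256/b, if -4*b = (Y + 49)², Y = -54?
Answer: -4853245399/641900 ≈ -7560.8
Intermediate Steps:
b = -25/4 (b = -(-54 + 49)²/4 = -¼*(-5)² = -¼*25 = -25/4 ≈ -6.2500)
5393/25676 + 47256/b = 5393/25676 + 47256/(-25/4) = 5393*(1/25676) + 47256*(-4/25) = 5393/25676 - 189024/25 = -4853245399/641900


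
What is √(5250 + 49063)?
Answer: √54313 ≈ 233.05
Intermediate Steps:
√(5250 + 49063) = √54313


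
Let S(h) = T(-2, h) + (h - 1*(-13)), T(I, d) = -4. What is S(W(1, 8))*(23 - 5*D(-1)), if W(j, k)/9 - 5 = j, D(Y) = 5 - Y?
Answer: -441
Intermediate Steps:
W(j, k) = 45 + 9*j
S(h) = 9 + h (S(h) = -4 + (h - 1*(-13)) = -4 + (h + 13) = -4 + (13 + h) = 9 + h)
S(W(1, 8))*(23 - 5*D(-1)) = (9 + (45 + 9*1))*(23 - 5*(5 - 1*(-1))) = (9 + (45 + 9))*(23 - 5*(5 + 1)) = (9 + 54)*(23 - 5*6) = 63*(23 - 30) = 63*(-7) = -441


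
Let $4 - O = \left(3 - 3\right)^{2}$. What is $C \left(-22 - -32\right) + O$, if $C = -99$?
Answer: $-986$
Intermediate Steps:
$O = 4$ ($O = 4 - \left(3 - 3\right)^{2} = 4 - 0^{2} = 4 - 0 = 4 + 0 = 4$)
$C \left(-22 - -32\right) + O = - 99 \left(-22 - -32\right) + 4 = - 99 \left(-22 + 32\right) + 4 = \left(-99\right) 10 + 4 = -990 + 4 = -986$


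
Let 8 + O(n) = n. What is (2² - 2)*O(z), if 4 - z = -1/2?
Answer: -7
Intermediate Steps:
z = 9/2 (z = 4 - (-1)/2 = 4 - 1*(-½) = 4 + ½ = 9/2 ≈ 4.5000)
O(n) = -8 + n
(2² - 2)*O(z) = (2² - 2)*(-8 + 9/2) = (4 - 2)*(-7/2) = 2*(-7/2) = -7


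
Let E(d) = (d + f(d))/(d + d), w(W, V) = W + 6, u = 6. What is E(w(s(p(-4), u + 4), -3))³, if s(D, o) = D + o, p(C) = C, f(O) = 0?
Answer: ⅛ ≈ 0.12500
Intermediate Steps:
w(W, V) = 6 + W
E(d) = ½ (E(d) = (d + 0)/(d + d) = d/((2*d)) = d*(1/(2*d)) = ½)
E(w(s(p(-4), u + 4), -3))³ = (½)³ = ⅛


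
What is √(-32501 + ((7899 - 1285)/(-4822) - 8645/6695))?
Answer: I*√2004477451810961/248333 ≈ 180.29*I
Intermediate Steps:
√(-32501 + ((7899 - 1285)/(-4822) - 8645/6695)) = √(-32501 + (6614*(-1/4822) - 8645*1/6695)) = √(-32501 + (-3307/2411 - 133/103)) = √(-32501 - 661284/248333) = √(-8071732117/248333) = I*√2004477451810961/248333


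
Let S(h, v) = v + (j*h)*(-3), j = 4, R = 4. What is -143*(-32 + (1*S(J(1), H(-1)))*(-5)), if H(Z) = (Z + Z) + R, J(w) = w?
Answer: -2574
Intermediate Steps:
H(Z) = 4 + 2*Z (H(Z) = (Z + Z) + 4 = 2*Z + 4 = 4 + 2*Z)
S(h, v) = v - 12*h (S(h, v) = v + (4*h)*(-3) = v - 12*h)
-143*(-32 + (1*S(J(1), H(-1)))*(-5)) = -143*(-32 + (1*((4 + 2*(-1)) - 12*1))*(-5)) = -143*(-32 + (1*((4 - 2) - 12))*(-5)) = -143*(-32 + (1*(2 - 12))*(-5)) = -143*(-32 + (1*(-10))*(-5)) = -143*(-32 - 10*(-5)) = -143*(-32 + 50) = -143*18 = -2574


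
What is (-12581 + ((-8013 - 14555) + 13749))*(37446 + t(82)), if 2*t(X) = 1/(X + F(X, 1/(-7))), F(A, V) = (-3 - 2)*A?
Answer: -65710238125/82 ≈ -8.0134e+8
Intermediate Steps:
F(A, V) = -5*A
t(X) = -1/(8*X) (t(X) = 1/(2*(X - 5*X)) = 1/(2*((-4*X))) = (-1/(4*X))/2 = -1/(8*X))
(-12581 + ((-8013 - 14555) + 13749))*(37446 + t(82)) = (-12581 + ((-8013 - 14555) + 13749))*(37446 - ⅛/82) = (-12581 + (-22568 + 13749))*(37446 - ⅛*1/82) = (-12581 - 8819)*(37446 - 1/656) = -21400*24564575/656 = -65710238125/82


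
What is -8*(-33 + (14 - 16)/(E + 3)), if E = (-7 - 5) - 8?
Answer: 4472/17 ≈ 263.06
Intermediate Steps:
E = -20 (E = -12 - 8 = -20)
-8*(-33 + (14 - 16)/(E + 3)) = -8*(-33 + (14 - 16)/(-20 + 3)) = -8*(-33 - 2/(-17)) = -8*(-33 - 2*(-1/17)) = -8*(-33 + 2/17) = -8*(-559/17) = 4472/17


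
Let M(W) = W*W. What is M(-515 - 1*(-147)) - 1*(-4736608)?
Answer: 4872032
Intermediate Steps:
M(W) = W**2
M(-515 - 1*(-147)) - 1*(-4736608) = (-515 - 1*(-147))**2 - 1*(-4736608) = (-515 + 147)**2 + 4736608 = (-368)**2 + 4736608 = 135424 + 4736608 = 4872032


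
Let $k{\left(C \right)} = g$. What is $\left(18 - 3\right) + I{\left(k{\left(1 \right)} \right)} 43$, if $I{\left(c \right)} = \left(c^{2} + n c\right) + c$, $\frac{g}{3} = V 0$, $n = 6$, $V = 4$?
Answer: $15$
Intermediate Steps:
$g = 0$ ($g = 3 \cdot 4 \cdot 0 = 3 \cdot 0 = 0$)
$k{\left(C \right)} = 0$
$I{\left(c \right)} = c^{2} + 7 c$ ($I{\left(c \right)} = \left(c^{2} + 6 c\right) + c = c^{2} + 7 c$)
$\left(18 - 3\right) + I{\left(k{\left(1 \right)} \right)} 43 = \left(18 - 3\right) + 0 \left(7 + 0\right) 43 = 15 + 0 \cdot 7 \cdot 43 = 15 + 0 \cdot 43 = 15 + 0 = 15$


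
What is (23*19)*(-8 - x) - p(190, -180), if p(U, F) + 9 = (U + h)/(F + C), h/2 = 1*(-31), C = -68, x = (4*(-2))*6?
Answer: 542175/31 ≈ 17490.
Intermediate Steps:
x = -48 (x = -8*6 = -48)
h = -62 (h = 2*(1*(-31)) = 2*(-31) = -62)
p(U, F) = -9 + (-62 + U)/(-68 + F) (p(U, F) = -9 + (U - 62)/(F - 68) = -9 + (-62 + U)/(-68 + F))
(23*19)*(-8 - x) - p(190, -180) = (23*19)*(-8 - 1*(-48)) - (550 + 190 - 9*(-180))/(-68 - 180) = 437*(-8 + 48) - (550 + 190 + 1620)/(-248) = 437*40 - (-1)*2360/248 = 17480 - 1*(-295/31) = 17480 + 295/31 = 542175/31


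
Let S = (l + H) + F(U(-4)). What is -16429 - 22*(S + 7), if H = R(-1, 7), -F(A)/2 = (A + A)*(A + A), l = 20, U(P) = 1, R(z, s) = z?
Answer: -16825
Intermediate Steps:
F(A) = -8*A**2 (F(A) = -2*(A + A)*(A + A) = -2*2*A*2*A = -8*A**2)
H = -1
S = 11 (S = (20 - 1) - 8*1**2 = 19 - 8*1 = 19 - 8 = 11)
-16429 - 22*(S + 7) = -16429 - 22*(11 + 7) = -16429 - 22*18 = -16429 - 1*396 = -16429 - 396 = -16825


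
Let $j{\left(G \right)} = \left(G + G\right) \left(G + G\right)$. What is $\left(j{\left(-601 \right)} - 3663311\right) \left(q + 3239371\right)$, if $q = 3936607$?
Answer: $-15919957424846$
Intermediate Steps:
$j{\left(G \right)} = 4 G^{2}$ ($j{\left(G \right)} = 2 G 2 G = 4 G^{2}$)
$\left(j{\left(-601 \right)} - 3663311\right) \left(q + 3239371\right) = \left(4 \left(-601\right)^{2} - 3663311\right) \left(3936607 + 3239371\right) = \left(4 \cdot 361201 - 3663311\right) 7175978 = \left(1444804 - 3663311\right) 7175978 = \left(-2218507\right) 7175978 = -15919957424846$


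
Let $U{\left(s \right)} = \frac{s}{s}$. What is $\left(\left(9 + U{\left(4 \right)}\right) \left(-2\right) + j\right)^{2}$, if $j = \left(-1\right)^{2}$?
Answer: $361$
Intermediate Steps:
$U{\left(s \right)} = 1$
$j = 1$
$\left(\left(9 + U{\left(4 \right)}\right) \left(-2\right) + j\right)^{2} = \left(\left(9 + 1\right) \left(-2\right) + 1\right)^{2} = \left(10 \left(-2\right) + 1\right)^{2} = \left(-20 + 1\right)^{2} = \left(-19\right)^{2} = 361$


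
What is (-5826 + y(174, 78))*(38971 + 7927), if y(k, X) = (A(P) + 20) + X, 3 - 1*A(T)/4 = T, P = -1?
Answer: -267881376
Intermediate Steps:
A(T) = 12 - 4*T
y(k, X) = 36 + X (y(k, X) = ((12 - 4*(-1)) + 20) + X = ((12 + 4) + 20) + X = (16 + 20) + X = 36 + X)
(-5826 + y(174, 78))*(38971 + 7927) = (-5826 + (36 + 78))*(38971 + 7927) = (-5826 + 114)*46898 = -5712*46898 = -267881376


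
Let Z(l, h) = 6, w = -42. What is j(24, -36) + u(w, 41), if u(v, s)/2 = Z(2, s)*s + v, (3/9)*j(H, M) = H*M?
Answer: -2184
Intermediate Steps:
j(H, M) = 3*H*M (j(H, M) = 3*(H*M) = 3*H*M)
u(v, s) = 2*v + 12*s (u(v, s) = 2*(6*s + v) = 2*(v + 6*s) = 2*v + 12*s)
j(24, -36) + u(w, 41) = 3*24*(-36) + (2*(-42) + 12*41) = -2592 + (-84 + 492) = -2592 + 408 = -2184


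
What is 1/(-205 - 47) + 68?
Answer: 17135/252 ≈ 67.996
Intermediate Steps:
1/(-205 - 47) + 68 = 1/(-252) + 68 = -1/252 + 68 = 17135/252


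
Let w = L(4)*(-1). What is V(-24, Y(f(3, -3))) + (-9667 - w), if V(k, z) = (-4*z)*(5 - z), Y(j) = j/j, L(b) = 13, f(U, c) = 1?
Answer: -9670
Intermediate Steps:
w = -13 (w = 13*(-1) = -13)
Y(j) = 1
V(k, z) = -4*z*(5 - z)
V(-24, Y(f(3, -3))) + (-9667 - w) = 4*1*(-5 + 1) + (-9667 - 1*(-13)) = 4*1*(-4) + (-9667 + 13) = -16 - 9654 = -9670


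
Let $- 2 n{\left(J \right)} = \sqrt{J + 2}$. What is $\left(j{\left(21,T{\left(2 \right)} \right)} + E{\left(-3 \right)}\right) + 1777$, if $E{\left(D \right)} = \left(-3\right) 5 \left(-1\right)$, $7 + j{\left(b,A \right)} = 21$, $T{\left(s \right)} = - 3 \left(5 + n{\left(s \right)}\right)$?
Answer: $1806$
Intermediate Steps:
$n{\left(J \right)} = - \frac{\sqrt{2 + J}}{2}$ ($n{\left(J \right)} = - \frac{\sqrt{J + 2}}{2} = - \frac{\sqrt{2 + J}}{2}$)
$T{\left(s \right)} = -15 + \frac{3 \sqrt{2 + s}}{2}$ ($T{\left(s \right)} = - 3 \left(5 - \frac{\sqrt{2 + s}}{2}\right) = -15 + \frac{3 \sqrt{2 + s}}{2}$)
$j{\left(b,A \right)} = 14$ ($j{\left(b,A \right)} = -7 + 21 = 14$)
$E{\left(D \right)} = 15$ ($E{\left(D \right)} = \left(-15\right) \left(-1\right) = 15$)
$\left(j{\left(21,T{\left(2 \right)} \right)} + E{\left(-3 \right)}\right) + 1777 = \left(14 + 15\right) + 1777 = 29 + 1777 = 1806$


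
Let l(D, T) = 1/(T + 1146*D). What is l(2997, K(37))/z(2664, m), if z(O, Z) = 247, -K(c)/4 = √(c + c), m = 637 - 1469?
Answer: 46413/39373856544230 + √74/728416346068255 ≈ 1.1788e-9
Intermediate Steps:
m = -832
K(c) = -4*√2*√c (K(c) = -4*√(c + c) = -4*√2*√c)
l(2997, K(37))/z(2664, m) = 1/((-4*√2*√37 + 1146*2997)*247) = (1/247)/(-4*√74 + 3434562) = (1/247)/(3434562 - 4*√74) = 1/(247*(3434562 - 4*√74))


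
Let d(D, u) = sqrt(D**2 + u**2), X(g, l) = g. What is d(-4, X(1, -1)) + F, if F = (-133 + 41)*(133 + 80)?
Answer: -19596 + sqrt(17) ≈ -19592.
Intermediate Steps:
F = -19596 (F = -92*213 = -19596)
d(-4, X(1, -1)) + F = sqrt((-4)**2 + 1**2) - 19596 = sqrt(16 + 1) - 19596 = sqrt(17) - 19596 = -19596 + sqrt(17)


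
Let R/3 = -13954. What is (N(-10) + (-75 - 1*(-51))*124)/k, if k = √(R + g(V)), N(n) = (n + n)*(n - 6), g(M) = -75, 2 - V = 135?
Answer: 2656*I*√41937/41937 ≈ 12.97*I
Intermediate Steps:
V = -133 (V = 2 - 1*135 = 2 - 135 = -133)
N(n) = 2*n*(-6 + n) (N(n) = (2*n)*(-6 + n) = 2*n*(-6 + n))
R = -41862 (R = 3*(-13954) = -41862)
k = I*√41937 (k = √(-41862 - 75) = √(-41937) = I*√41937 ≈ 204.79*I)
(N(-10) + (-75 - 1*(-51))*124)/k = (2*(-10)*(-6 - 10) + (-75 - 1*(-51))*124)/((I*√41937)) = (2*(-10)*(-16) + (-75 + 51)*124)*(-I*√41937/41937) = (320 - 24*124)*(-I*√41937/41937) = (320 - 2976)*(-I*√41937/41937) = -(-2656)*I*√41937/41937 = 2656*I*√41937/41937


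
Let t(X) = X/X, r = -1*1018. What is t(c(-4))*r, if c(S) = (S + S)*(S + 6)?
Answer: -1018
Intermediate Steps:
c(S) = 2*S*(6 + S) (c(S) = (2*S)*(6 + S) = 2*S*(6 + S))
r = -1018
t(X) = 1
t(c(-4))*r = 1*(-1018) = -1018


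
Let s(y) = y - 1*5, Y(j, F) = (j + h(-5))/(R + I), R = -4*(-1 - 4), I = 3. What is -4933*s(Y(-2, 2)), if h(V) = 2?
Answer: 24665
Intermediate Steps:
R = 20 (R = -4*(-5) = 20)
Y(j, F) = 2/23 + j/23 (Y(j, F) = (j + 2)/(20 + 3) = (2 + j)/23 = (2 + j)*(1/23) = 2/23 + j/23)
s(y) = -5 + y (s(y) = y - 5 = -5 + y)
-4933*s(Y(-2, 2)) = -4933*(-5 + (2/23 + (1/23)*(-2))) = -4933*(-5 + (2/23 - 2/23)) = -4933*(-5 + 0) = -4933*(-5) = 24665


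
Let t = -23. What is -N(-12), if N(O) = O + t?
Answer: 35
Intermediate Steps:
N(O) = -23 + O (N(O) = O - 23 = -23 + O)
-N(-12) = -(-23 - 12) = -1*(-35) = 35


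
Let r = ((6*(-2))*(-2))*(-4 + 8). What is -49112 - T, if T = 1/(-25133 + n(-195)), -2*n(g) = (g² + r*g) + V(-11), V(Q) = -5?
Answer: -1708262695/34783 ≈ -49112.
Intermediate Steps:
r = 96 (r = -12*(-2)*4 = 24*4 = 96)
n(g) = 5/2 - 48*g - g²/2 (n(g) = -((g² + 96*g) - 5)/2 = -(-5 + g² + 96*g)/2 = 5/2 - 48*g - g²/2)
T = -1/34783 (T = 1/(-25133 + (5/2 - 48*(-195) - ½*(-195)²)) = 1/(-25133 + (5/2 + 9360 - ½*38025)) = 1/(-25133 + (5/2 + 9360 - 38025/2)) = 1/(-25133 - 9650) = 1/(-34783) = -1/34783 ≈ -2.8750e-5)
-49112 - T = -49112 - 1*(-1/34783) = -49112 + 1/34783 = -1708262695/34783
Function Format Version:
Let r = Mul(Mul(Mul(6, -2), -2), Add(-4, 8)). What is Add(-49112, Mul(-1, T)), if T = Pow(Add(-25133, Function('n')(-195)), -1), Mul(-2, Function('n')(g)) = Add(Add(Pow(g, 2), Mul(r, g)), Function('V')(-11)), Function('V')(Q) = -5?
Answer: Rational(-1708262695, 34783) ≈ -49112.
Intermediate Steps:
r = 96 (r = Mul(Mul(-12, -2), 4) = Mul(24, 4) = 96)
Function('n')(g) = Add(Rational(5, 2), Mul(-48, g), Mul(Rational(-1, 2), Pow(g, 2))) (Function('n')(g) = Mul(Rational(-1, 2), Add(Add(Pow(g, 2), Mul(96, g)), -5)) = Mul(Rational(-1, 2), Add(-5, Pow(g, 2), Mul(96, g))) = Add(Rational(5, 2), Mul(-48, g), Mul(Rational(-1, 2), Pow(g, 2))))
T = Rational(-1, 34783) (T = Pow(Add(-25133, Add(Rational(5, 2), Mul(-48, -195), Mul(Rational(-1, 2), Pow(-195, 2)))), -1) = Pow(Add(-25133, Add(Rational(5, 2), 9360, Mul(Rational(-1, 2), 38025))), -1) = Pow(Add(-25133, Add(Rational(5, 2), 9360, Rational(-38025, 2))), -1) = Pow(Add(-25133, -9650), -1) = Pow(-34783, -1) = Rational(-1, 34783) ≈ -2.8750e-5)
Add(-49112, Mul(-1, T)) = Add(-49112, Mul(-1, Rational(-1, 34783))) = Add(-49112, Rational(1, 34783)) = Rational(-1708262695, 34783)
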